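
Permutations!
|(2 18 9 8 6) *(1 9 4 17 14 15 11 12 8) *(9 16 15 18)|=|(1 16 15 11 12 8 6 2 9)(4 17 14 18)|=36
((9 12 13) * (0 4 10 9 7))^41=((0 4 10 9 12 13 7))^41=(0 7 13 12 9 10 4)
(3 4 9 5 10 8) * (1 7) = [0, 7, 2, 4, 9, 10, 6, 1, 3, 5, 8] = (1 7)(3 4 9 5 10 8)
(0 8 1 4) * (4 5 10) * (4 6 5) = [8, 4, 2, 3, 0, 10, 5, 7, 1, 9, 6] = (0 8 1 4)(5 10 6)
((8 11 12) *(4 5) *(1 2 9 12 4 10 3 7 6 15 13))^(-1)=(1 13 15 6 7 3 10 5 4 11 8 12 9 2)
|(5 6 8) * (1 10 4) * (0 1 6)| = 7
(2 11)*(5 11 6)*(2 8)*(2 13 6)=(5 11 8 13 6)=[0, 1, 2, 3, 4, 11, 5, 7, 13, 9, 10, 8, 12, 6]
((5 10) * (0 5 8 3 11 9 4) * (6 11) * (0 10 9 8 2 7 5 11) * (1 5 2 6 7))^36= (11)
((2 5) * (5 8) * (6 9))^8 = (9)(2 5 8)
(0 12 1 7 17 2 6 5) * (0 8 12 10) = (0 10)(1 7 17 2 6 5 8 12) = [10, 7, 6, 3, 4, 8, 5, 17, 12, 9, 0, 11, 1, 13, 14, 15, 16, 2]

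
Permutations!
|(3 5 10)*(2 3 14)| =|(2 3 5 10 14)| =5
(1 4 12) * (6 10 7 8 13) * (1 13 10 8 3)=(1 4 12 13 6 8 10 7 3)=[0, 4, 2, 1, 12, 5, 8, 3, 10, 9, 7, 11, 13, 6]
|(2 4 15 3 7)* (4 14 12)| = |(2 14 12 4 15 3 7)| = 7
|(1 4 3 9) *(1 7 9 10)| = 4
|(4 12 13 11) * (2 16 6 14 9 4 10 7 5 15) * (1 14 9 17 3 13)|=16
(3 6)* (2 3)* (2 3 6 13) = (2 6 3 13) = [0, 1, 6, 13, 4, 5, 3, 7, 8, 9, 10, 11, 12, 2]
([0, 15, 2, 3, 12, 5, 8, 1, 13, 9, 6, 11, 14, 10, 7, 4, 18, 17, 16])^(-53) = (1 15 4 12 14 7)(6 10 13 8)(16 18)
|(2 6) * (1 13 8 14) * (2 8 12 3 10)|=9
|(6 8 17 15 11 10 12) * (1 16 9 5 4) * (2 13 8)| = 45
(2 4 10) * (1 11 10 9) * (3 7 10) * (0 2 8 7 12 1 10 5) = (0 2 4 9 10 8 7 5)(1 11 3 12) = [2, 11, 4, 12, 9, 0, 6, 5, 7, 10, 8, 3, 1]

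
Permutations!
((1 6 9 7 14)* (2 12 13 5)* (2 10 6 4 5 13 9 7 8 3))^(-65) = ((1 4 5 10 6 7 14)(2 12 9 8 3))^(-65) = (1 7 10 4 14 6 5)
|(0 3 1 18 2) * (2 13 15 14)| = 8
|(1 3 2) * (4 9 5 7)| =|(1 3 2)(4 9 5 7)| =12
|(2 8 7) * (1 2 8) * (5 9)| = 2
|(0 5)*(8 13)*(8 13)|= 2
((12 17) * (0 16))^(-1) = (0 16)(12 17)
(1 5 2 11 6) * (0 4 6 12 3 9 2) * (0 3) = (0 4 6 1 5 3 9 2 11 12) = [4, 5, 11, 9, 6, 3, 1, 7, 8, 2, 10, 12, 0]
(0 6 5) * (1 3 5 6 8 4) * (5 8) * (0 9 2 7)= (0 5 9 2 7)(1 3 8 4)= [5, 3, 7, 8, 1, 9, 6, 0, 4, 2]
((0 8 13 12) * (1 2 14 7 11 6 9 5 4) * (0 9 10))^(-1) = ((0 8 13 12 9 5 4 1 2 14 7 11 6 10))^(-1) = (0 10 6 11 7 14 2 1 4 5 9 12 13 8)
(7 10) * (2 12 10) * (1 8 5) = (1 8 5)(2 12 10 7) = [0, 8, 12, 3, 4, 1, 6, 2, 5, 9, 7, 11, 10]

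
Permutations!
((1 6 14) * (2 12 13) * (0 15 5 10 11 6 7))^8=((0 15 5 10 11 6 14 1 7)(2 12 13))^8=(0 7 1 14 6 11 10 5 15)(2 13 12)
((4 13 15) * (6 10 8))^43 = (4 13 15)(6 10 8)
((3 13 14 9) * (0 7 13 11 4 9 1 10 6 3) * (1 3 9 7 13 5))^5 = (0 4 6 3 1 13 7 9 11 10 14 5)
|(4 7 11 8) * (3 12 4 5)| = 7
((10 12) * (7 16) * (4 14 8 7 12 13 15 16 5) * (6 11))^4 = (4 5 7 8 14)(10 12 16 15 13)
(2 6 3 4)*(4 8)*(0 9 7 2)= (0 9 7 2 6 3 8 4)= [9, 1, 6, 8, 0, 5, 3, 2, 4, 7]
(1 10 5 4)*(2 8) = [0, 10, 8, 3, 1, 4, 6, 7, 2, 9, 5] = (1 10 5 4)(2 8)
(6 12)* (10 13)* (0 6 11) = (0 6 12 11)(10 13) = [6, 1, 2, 3, 4, 5, 12, 7, 8, 9, 13, 0, 11, 10]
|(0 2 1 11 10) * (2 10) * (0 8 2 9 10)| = 6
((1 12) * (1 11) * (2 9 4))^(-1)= (1 11 12)(2 4 9)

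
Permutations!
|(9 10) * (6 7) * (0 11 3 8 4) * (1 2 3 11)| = |(11)(0 1 2 3 8 4)(6 7)(9 10)| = 6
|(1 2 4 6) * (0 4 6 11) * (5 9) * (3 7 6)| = 30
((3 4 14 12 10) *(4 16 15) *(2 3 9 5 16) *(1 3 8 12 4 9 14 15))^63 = (1 8 14 9)(2 10 15 16)(3 12 4 5) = ((1 3 2 8 12 10 14 4 15 9 5 16))^63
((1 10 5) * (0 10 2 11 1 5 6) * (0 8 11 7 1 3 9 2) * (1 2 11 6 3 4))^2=((0 10 3 9 11 4 1)(2 7)(6 8))^2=(0 3 11 1 10 9 4)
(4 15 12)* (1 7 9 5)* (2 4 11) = (1 7 9 5)(2 4 15 12 11) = [0, 7, 4, 3, 15, 1, 6, 9, 8, 5, 10, 2, 11, 13, 14, 12]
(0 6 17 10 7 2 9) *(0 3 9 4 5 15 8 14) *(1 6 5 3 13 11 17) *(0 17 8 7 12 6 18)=(0 5 15 7 2 4 3 9 13 11 8 14 17 10 12 6 1 18)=[5, 18, 4, 9, 3, 15, 1, 2, 14, 13, 12, 8, 6, 11, 17, 7, 16, 10, 0]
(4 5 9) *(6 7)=(4 5 9)(6 7)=[0, 1, 2, 3, 5, 9, 7, 6, 8, 4]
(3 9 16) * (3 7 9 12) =[0, 1, 2, 12, 4, 5, 6, 9, 8, 16, 10, 11, 3, 13, 14, 15, 7] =(3 12)(7 9 16)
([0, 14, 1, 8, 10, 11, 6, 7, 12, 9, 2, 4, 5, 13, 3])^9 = [0, 2, 10, 14, 11, 12, 6, 7, 3, 9, 4, 5, 8, 13, 1]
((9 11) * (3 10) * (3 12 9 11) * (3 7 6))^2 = (3 12 7)(6 10 9)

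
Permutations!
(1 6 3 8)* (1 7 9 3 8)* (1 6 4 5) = [0, 4, 2, 6, 5, 1, 8, 9, 7, 3] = (1 4 5)(3 6 8 7 9)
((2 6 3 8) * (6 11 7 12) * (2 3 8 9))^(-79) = (2 11 7 12 6 8 3 9)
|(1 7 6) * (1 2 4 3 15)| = 7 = |(1 7 6 2 4 3 15)|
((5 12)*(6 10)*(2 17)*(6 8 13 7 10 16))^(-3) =(2 17)(5 12)(6 16)(7 10 8 13)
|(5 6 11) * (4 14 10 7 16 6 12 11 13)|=21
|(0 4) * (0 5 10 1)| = 5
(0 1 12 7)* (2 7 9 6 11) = (0 1 12 9 6 11 2 7) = [1, 12, 7, 3, 4, 5, 11, 0, 8, 6, 10, 2, 9]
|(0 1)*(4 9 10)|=6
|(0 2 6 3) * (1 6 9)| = 6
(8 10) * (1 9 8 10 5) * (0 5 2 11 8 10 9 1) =[5, 1, 11, 3, 4, 0, 6, 7, 2, 10, 9, 8] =(0 5)(2 11 8)(9 10)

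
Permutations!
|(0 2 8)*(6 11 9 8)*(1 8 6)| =|(0 2 1 8)(6 11 9)| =12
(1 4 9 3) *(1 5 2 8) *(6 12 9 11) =(1 4 11 6 12 9 3 5 2 8) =[0, 4, 8, 5, 11, 2, 12, 7, 1, 3, 10, 6, 9]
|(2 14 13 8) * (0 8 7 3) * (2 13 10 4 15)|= 5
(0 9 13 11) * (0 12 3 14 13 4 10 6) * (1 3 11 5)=(0 9 4 10 6)(1 3 14 13 5)(11 12)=[9, 3, 2, 14, 10, 1, 0, 7, 8, 4, 6, 12, 11, 5, 13]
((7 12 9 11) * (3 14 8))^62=((3 14 8)(7 12 9 11))^62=(3 8 14)(7 9)(11 12)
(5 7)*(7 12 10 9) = (5 12 10 9 7) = [0, 1, 2, 3, 4, 12, 6, 5, 8, 7, 9, 11, 10]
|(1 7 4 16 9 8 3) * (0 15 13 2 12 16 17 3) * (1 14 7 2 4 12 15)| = |(0 1 2 15 13 4 17 3 14 7 12 16 9 8)| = 14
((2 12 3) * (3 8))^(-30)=(2 8)(3 12)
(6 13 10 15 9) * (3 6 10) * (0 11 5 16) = [11, 1, 2, 6, 4, 16, 13, 7, 8, 10, 15, 5, 12, 3, 14, 9, 0] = (0 11 5 16)(3 6 13)(9 10 15)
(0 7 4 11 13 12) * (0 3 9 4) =(0 7)(3 9 4 11 13 12) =[7, 1, 2, 9, 11, 5, 6, 0, 8, 4, 10, 13, 3, 12]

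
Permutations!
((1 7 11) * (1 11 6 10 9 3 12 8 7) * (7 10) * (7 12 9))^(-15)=((3 9)(6 12 8 10 7))^(-15)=(12)(3 9)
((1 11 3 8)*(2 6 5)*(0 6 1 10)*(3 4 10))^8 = ((0 6 5 2 1 11 4 10)(3 8))^8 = (11)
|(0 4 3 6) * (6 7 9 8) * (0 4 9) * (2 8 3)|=|(0 9 3 7)(2 8 6 4)|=4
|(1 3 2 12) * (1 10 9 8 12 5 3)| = |(2 5 3)(8 12 10 9)| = 12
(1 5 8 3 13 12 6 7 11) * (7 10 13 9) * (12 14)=(1 5 8 3 9 7 11)(6 10 13 14 12)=[0, 5, 2, 9, 4, 8, 10, 11, 3, 7, 13, 1, 6, 14, 12]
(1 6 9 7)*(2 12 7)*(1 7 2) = (1 6 9)(2 12) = [0, 6, 12, 3, 4, 5, 9, 7, 8, 1, 10, 11, 2]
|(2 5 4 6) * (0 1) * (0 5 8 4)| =12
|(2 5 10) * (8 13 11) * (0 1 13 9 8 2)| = 14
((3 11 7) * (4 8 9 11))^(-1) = ((3 4 8 9 11 7))^(-1) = (3 7 11 9 8 4)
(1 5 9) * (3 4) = [0, 5, 2, 4, 3, 9, 6, 7, 8, 1] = (1 5 9)(3 4)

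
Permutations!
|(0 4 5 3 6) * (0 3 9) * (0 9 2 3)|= 6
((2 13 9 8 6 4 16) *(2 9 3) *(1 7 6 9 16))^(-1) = (16)(1 4 6 7)(2 3 13)(8 9)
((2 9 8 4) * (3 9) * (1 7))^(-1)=(1 7)(2 4 8 9 3)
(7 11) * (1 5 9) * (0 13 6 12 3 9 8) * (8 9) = (0 13 6 12 3 8)(1 5 9)(7 11) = [13, 5, 2, 8, 4, 9, 12, 11, 0, 1, 10, 7, 3, 6]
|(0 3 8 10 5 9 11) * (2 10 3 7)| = 14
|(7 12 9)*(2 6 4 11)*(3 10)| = |(2 6 4 11)(3 10)(7 12 9)| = 12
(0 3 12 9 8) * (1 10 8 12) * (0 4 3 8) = [8, 10, 2, 1, 3, 5, 6, 7, 4, 12, 0, 11, 9] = (0 8 4 3 1 10)(9 12)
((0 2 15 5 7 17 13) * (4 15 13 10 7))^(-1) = ((0 2 13)(4 15 5)(7 17 10))^(-1) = (0 13 2)(4 5 15)(7 10 17)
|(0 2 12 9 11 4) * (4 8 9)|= 12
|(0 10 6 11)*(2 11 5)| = |(0 10 6 5 2 11)| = 6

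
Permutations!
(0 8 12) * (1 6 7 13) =[8, 6, 2, 3, 4, 5, 7, 13, 12, 9, 10, 11, 0, 1] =(0 8 12)(1 6 7 13)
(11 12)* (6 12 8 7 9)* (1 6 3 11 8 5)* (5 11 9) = [0, 6, 2, 9, 4, 1, 12, 5, 7, 3, 10, 11, 8] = (1 6 12 8 7 5)(3 9)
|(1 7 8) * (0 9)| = 6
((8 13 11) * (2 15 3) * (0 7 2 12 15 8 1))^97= ((0 7 2 8 13 11 1)(3 12 15))^97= (0 1 11 13 8 2 7)(3 12 15)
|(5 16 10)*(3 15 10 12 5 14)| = |(3 15 10 14)(5 16 12)| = 12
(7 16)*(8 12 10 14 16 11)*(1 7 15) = (1 7 11 8 12 10 14 16 15) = [0, 7, 2, 3, 4, 5, 6, 11, 12, 9, 14, 8, 10, 13, 16, 1, 15]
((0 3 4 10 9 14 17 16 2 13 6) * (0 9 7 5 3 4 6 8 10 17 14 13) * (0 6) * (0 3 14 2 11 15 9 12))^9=(0 10 17 5 11 2 9 12 8 4 7 16 14 15 6 13)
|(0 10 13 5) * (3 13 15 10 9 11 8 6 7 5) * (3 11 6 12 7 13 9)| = |(0 3 9 6 13 11 8 12 7 5)(10 15)| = 10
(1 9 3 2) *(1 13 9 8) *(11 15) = (1 8)(2 13 9 3)(11 15) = [0, 8, 13, 2, 4, 5, 6, 7, 1, 3, 10, 15, 12, 9, 14, 11]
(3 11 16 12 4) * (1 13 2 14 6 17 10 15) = (1 13 2 14 6 17 10 15)(3 11 16 12 4) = [0, 13, 14, 11, 3, 5, 17, 7, 8, 9, 15, 16, 4, 2, 6, 1, 12, 10]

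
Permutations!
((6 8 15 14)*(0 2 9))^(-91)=((0 2 9)(6 8 15 14))^(-91)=(0 9 2)(6 8 15 14)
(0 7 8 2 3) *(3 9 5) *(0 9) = (0 7 8 2)(3 9 5) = [7, 1, 0, 9, 4, 3, 6, 8, 2, 5]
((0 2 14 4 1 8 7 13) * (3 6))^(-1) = (0 13 7 8 1 4 14 2)(3 6)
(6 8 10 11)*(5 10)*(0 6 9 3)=[6, 1, 2, 0, 4, 10, 8, 7, 5, 3, 11, 9]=(0 6 8 5 10 11 9 3)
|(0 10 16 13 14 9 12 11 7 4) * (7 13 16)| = 20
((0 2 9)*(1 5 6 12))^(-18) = (1 6)(5 12)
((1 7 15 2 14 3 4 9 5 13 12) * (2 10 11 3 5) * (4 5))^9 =(15)(2 14 4 9)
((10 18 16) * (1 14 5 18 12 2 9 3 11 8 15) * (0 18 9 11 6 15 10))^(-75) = (18)(1 5 3 15 14 9 6)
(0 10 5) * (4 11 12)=(0 10 5)(4 11 12)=[10, 1, 2, 3, 11, 0, 6, 7, 8, 9, 5, 12, 4]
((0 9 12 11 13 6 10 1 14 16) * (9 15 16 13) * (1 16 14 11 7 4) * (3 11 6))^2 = (0 14 3 9 7 1 10)(4 6 16 15 13 11 12)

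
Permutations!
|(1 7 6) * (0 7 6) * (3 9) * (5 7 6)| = 10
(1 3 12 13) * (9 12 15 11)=(1 3 15 11 9 12 13)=[0, 3, 2, 15, 4, 5, 6, 7, 8, 12, 10, 9, 13, 1, 14, 11]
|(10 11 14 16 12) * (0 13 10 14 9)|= 15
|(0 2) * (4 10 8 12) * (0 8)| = 6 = |(0 2 8 12 4 10)|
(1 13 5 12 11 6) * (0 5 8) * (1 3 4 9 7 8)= (0 5 12 11 6 3 4 9 7 8)(1 13)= [5, 13, 2, 4, 9, 12, 3, 8, 0, 7, 10, 6, 11, 1]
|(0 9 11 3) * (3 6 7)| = 6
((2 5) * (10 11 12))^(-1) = ((2 5)(10 11 12))^(-1) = (2 5)(10 12 11)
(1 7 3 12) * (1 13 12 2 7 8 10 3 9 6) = [0, 8, 7, 2, 4, 5, 1, 9, 10, 6, 3, 11, 13, 12] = (1 8 10 3 2 7 9 6)(12 13)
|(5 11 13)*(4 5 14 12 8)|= 7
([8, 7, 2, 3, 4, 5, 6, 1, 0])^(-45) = (0 8)(1 7)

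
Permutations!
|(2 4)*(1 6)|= |(1 6)(2 4)|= 2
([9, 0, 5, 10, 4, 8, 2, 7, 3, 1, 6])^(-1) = (0 1 9)(2 6 10 3 8 5)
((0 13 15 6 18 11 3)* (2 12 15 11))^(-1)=(0 3 11 13)(2 18 6 15 12)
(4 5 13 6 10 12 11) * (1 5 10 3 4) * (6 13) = [0, 5, 2, 4, 10, 6, 3, 7, 8, 9, 12, 1, 11, 13] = (13)(1 5 6 3 4 10 12 11)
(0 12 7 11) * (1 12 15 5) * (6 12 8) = (0 15 5 1 8 6 12 7 11) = [15, 8, 2, 3, 4, 1, 12, 11, 6, 9, 10, 0, 7, 13, 14, 5]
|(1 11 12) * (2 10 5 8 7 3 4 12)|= 10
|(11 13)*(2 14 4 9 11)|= 6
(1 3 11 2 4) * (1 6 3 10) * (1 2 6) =(1 10 2 4)(3 11 6) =[0, 10, 4, 11, 1, 5, 3, 7, 8, 9, 2, 6]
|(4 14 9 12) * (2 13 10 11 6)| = |(2 13 10 11 6)(4 14 9 12)| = 20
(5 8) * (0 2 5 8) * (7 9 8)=(0 2 5)(7 9 8)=[2, 1, 5, 3, 4, 0, 6, 9, 7, 8]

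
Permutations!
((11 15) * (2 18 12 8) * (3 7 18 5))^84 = (18)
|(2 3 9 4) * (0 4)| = |(0 4 2 3 9)| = 5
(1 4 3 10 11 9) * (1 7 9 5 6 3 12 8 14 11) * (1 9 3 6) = (1 4 12 8 14 11 5)(3 10 9 7) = [0, 4, 2, 10, 12, 1, 6, 3, 14, 7, 9, 5, 8, 13, 11]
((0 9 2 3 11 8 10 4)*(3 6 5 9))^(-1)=(0 4 10 8 11 3)(2 9 5 6)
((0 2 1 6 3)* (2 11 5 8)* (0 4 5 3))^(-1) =(0 6 1 2 8 5 4 3 11)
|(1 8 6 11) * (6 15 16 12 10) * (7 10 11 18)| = |(1 8 15 16 12 11)(6 18 7 10)| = 12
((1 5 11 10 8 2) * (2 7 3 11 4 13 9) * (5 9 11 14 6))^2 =((1 9 2)(3 14 6 5 4 13 11 10 8 7))^2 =(1 2 9)(3 6 4 11 8)(5 13 10 7 14)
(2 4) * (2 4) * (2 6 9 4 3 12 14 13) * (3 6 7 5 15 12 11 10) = (2 7 5 15 12 14 13)(3 11 10)(4 6 9) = [0, 1, 7, 11, 6, 15, 9, 5, 8, 4, 3, 10, 14, 2, 13, 12]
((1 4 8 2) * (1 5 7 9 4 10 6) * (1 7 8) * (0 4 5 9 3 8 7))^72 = (0 1 6 4 10)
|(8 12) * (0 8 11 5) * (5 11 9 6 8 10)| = |(0 10 5)(6 8 12 9)| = 12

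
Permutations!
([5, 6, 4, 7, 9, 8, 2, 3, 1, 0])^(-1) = (0 9 4 2 6 1 8 5)(3 7)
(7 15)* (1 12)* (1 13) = (1 12 13)(7 15) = [0, 12, 2, 3, 4, 5, 6, 15, 8, 9, 10, 11, 13, 1, 14, 7]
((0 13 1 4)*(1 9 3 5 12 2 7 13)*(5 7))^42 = ((0 1 4)(2 5 12)(3 7 13 9))^42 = (3 13)(7 9)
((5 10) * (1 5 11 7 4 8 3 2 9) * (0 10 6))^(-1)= ((0 10 11 7 4 8 3 2 9 1 5 6))^(-1)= (0 6 5 1 9 2 3 8 4 7 11 10)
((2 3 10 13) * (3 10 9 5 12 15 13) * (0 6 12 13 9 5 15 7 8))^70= ((0 6 12 7 8)(2 10 3 5 13)(9 15))^70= (15)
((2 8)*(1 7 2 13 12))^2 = ((1 7 2 8 13 12))^2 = (1 2 13)(7 8 12)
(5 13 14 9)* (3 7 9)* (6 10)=(3 7 9 5 13 14)(6 10)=[0, 1, 2, 7, 4, 13, 10, 9, 8, 5, 6, 11, 12, 14, 3]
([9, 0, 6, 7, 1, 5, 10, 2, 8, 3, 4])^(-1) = [1, 4, 7, 9, 10, 5, 2, 3, 8, 0, 6]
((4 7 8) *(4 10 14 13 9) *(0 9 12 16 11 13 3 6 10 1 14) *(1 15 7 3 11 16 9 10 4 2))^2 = ((16)(0 10)(1 14 11 13 12 9 2)(3 6 4)(7 8 15))^2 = (16)(1 11 12 2 14 13 9)(3 4 6)(7 15 8)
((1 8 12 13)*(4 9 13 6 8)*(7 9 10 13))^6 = ((1 4 10 13)(6 8 12)(7 9))^6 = (1 10)(4 13)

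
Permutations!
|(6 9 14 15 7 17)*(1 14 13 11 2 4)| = |(1 14 15 7 17 6 9 13 11 2 4)| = 11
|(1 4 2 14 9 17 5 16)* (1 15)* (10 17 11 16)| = |(1 4 2 14 9 11 16 15)(5 10 17)| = 24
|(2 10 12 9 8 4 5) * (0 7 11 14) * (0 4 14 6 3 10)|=|(0 7 11 6 3 10 12 9 8 14 4 5 2)|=13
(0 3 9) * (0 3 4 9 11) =(0 4 9 3 11) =[4, 1, 2, 11, 9, 5, 6, 7, 8, 3, 10, 0]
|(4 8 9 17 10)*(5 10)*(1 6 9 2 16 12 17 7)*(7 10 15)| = 13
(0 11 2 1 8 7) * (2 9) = [11, 8, 1, 3, 4, 5, 6, 0, 7, 2, 10, 9] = (0 11 9 2 1 8 7)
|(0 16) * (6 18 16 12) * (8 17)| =|(0 12 6 18 16)(8 17)| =10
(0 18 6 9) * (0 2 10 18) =(2 10 18 6 9) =[0, 1, 10, 3, 4, 5, 9, 7, 8, 2, 18, 11, 12, 13, 14, 15, 16, 17, 6]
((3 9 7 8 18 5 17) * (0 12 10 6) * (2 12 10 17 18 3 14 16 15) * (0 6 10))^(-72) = ((2 12 17 14 16 15)(3 9 7 8)(5 18))^(-72) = (18)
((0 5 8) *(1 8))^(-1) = ((0 5 1 8))^(-1) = (0 8 1 5)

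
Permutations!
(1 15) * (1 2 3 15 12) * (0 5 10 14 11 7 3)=(0 5 10 14 11 7 3 15 2)(1 12)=[5, 12, 0, 15, 4, 10, 6, 3, 8, 9, 14, 7, 1, 13, 11, 2]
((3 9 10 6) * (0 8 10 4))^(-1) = (0 4 9 3 6 10 8)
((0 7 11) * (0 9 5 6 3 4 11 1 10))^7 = (0 10 1 7)(3 4 11 9 5 6)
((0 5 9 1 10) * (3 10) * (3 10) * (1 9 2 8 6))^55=((0 5 2 8 6 1 10))^55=(0 10 1 6 8 2 5)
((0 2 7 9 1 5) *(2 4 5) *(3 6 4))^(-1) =(0 5 4 6 3)(1 9 7 2)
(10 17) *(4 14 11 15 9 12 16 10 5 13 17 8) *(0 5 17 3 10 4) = [5, 1, 2, 10, 14, 13, 6, 7, 0, 12, 8, 15, 16, 3, 11, 9, 4, 17] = (17)(0 5 13 3 10 8)(4 14 11 15 9 12 16)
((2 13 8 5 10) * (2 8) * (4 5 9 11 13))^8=(13)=((2 4 5 10 8 9 11 13))^8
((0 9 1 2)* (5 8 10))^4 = ((0 9 1 2)(5 8 10))^4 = (5 8 10)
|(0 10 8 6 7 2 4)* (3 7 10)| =15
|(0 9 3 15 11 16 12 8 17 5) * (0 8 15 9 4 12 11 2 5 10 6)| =10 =|(0 4 12 15 2 5 8 17 10 6)(3 9)(11 16)|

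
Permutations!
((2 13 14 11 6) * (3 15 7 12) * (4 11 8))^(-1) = (2 6 11 4 8 14 13)(3 12 7 15)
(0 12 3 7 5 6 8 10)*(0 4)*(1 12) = (0 1 12 3 7 5 6 8 10 4) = [1, 12, 2, 7, 0, 6, 8, 5, 10, 9, 4, 11, 3]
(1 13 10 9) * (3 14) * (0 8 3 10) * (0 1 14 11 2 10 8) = [0, 13, 10, 11, 4, 5, 6, 7, 3, 14, 9, 2, 12, 1, 8] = (1 13)(2 10 9 14 8 3 11)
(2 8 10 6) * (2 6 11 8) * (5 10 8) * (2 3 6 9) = (2 3 6 9)(5 10 11) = [0, 1, 3, 6, 4, 10, 9, 7, 8, 2, 11, 5]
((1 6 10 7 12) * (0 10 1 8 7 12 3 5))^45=(0 8 5 12 3 10 7)(1 6)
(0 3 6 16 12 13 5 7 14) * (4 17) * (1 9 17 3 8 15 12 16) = (0 8 15 12 13 5 7 14)(1 9 17 4 3 6) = [8, 9, 2, 6, 3, 7, 1, 14, 15, 17, 10, 11, 13, 5, 0, 12, 16, 4]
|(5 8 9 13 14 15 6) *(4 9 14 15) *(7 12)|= 8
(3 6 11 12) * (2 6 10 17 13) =(2 6 11 12 3 10 17 13) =[0, 1, 6, 10, 4, 5, 11, 7, 8, 9, 17, 12, 3, 2, 14, 15, 16, 13]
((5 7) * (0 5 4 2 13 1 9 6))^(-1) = ((0 5 7 4 2 13 1 9 6))^(-1) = (0 6 9 1 13 2 4 7 5)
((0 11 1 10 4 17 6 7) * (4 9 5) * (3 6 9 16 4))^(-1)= (0 7 6 3 5 9 17 4 16 10 1 11)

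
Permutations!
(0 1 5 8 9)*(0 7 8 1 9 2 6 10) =(0 9 7 8 2 6 10)(1 5) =[9, 5, 6, 3, 4, 1, 10, 8, 2, 7, 0]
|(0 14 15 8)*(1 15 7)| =6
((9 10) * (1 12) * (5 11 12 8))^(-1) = ((1 8 5 11 12)(9 10))^(-1) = (1 12 11 5 8)(9 10)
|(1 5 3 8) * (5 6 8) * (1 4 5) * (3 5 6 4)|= |(1 4 6 8 3)|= 5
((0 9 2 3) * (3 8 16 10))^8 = (0 9 2 8 16 10 3)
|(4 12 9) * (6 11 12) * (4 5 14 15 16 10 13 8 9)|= 8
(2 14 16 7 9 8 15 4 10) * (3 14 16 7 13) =(2 16 13 3 14 7 9 8 15 4 10) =[0, 1, 16, 14, 10, 5, 6, 9, 15, 8, 2, 11, 12, 3, 7, 4, 13]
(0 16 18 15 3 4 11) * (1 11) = (0 16 18 15 3 4 1 11) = [16, 11, 2, 4, 1, 5, 6, 7, 8, 9, 10, 0, 12, 13, 14, 3, 18, 17, 15]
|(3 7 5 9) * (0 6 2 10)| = 4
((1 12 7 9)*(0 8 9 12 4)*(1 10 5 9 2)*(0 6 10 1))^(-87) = ((0 8 2)(1 4 6 10 5 9)(7 12))^(-87) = (1 10)(4 5)(6 9)(7 12)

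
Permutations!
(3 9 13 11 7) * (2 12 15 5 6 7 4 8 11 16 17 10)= (2 12 15 5 6 7 3 9 13 16 17 10)(4 8 11)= [0, 1, 12, 9, 8, 6, 7, 3, 11, 13, 2, 4, 15, 16, 14, 5, 17, 10]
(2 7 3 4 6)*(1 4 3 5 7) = [0, 4, 1, 3, 6, 7, 2, 5] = (1 4 6 2)(5 7)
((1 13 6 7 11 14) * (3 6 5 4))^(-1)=(1 14 11 7 6 3 4 5 13)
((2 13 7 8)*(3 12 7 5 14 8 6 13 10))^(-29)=((2 10 3 12 7 6 13 5 14 8))^(-29)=(2 10 3 12 7 6 13 5 14 8)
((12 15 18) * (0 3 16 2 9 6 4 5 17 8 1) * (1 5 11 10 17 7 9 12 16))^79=((0 3 1)(2 12 15 18 16)(4 11 10 17 8 5 7 9 6))^79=(0 3 1)(2 16 18 15 12)(4 9 5 17 11 6 7 8 10)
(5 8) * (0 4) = (0 4)(5 8) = [4, 1, 2, 3, 0, 8, 6, 7, 5]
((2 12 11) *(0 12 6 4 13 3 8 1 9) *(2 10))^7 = ((0 12 11 10 2 6 4 13 3 8 1 9))^7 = (0 13 11 8 2 9 4 12 3 10 1 6)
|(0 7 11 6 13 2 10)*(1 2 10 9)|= 6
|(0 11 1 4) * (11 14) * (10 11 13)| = |(0 14 13 10 11 1 4)| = 7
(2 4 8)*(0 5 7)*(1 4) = (0 5 7)(1 4 8 2) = [5, 4, 1, 3, 8, 7, 6, 0, 2]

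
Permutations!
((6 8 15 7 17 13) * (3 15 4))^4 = (3 13)(4 17)(6 15)(7 8)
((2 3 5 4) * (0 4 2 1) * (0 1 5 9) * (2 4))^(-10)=((0 2 3 9)(4 5))^(-10)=(0 3)(2 9)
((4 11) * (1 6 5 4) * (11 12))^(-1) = (1 11 12 4 5 6)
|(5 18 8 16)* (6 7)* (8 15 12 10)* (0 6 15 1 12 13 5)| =12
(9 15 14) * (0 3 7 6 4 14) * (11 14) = (0 3 7 6 4 11 14 9 15) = [3, 1, 2, 7, 11, 5, 4, 6, 8, 15, 10, 14, 12, 13, 9, 0]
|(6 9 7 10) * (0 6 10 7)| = |(10)(0 6 9)| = 3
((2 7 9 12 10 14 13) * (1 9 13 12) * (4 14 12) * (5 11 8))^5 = ((1 9)(2 7 13)(4 14)(5 11 8)(10 12))^5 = (1 9)(2 13 7)(4 14)(5 8 11)(10 12)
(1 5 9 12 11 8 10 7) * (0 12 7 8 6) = (0 12 11 6)(1 5 9 7)(8 10) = [12, 5, 2, 3, 4, 9, 0, 1, 10, 7, 8, 6, 11]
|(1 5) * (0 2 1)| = |(0 2 1 5)| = 4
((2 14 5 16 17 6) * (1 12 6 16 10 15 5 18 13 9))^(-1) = (1 9 13 18 14 2 6 12)(5 15 10)(16 17) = ((1 12 6 2 14 18 13 9)(5 10 15)(16 17))^(-1)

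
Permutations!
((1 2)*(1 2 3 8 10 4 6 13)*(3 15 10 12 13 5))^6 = ((1 15 10 4 6 5 3 8 12 13))^6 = (1 3 10 12 6)(4 13 5 15 8)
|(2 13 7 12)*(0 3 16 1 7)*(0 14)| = 9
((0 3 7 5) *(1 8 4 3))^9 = ((0 1 8 4 3 7 5))^9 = (0 8 3 5 1 4 7)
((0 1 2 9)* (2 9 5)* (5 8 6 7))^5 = ((0 1 9)(2 8 6 7 5))^5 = (0 9 1)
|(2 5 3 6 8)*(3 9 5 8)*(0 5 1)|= 4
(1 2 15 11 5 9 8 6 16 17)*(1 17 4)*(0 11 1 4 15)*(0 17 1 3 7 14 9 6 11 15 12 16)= (0 15 3 7 14 9 8 11 5 6)(1 2 17)(12 16)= [15, 2, 17, 7, 4, 6, 0, 14, 11, 8, 10, 5, 16, 13, 9, 3, 12, 1]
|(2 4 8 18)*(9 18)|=|(2 4 8 9 18)|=5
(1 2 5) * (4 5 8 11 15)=(1 2 8 11 15 4 5)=[0, 2, 8, 3, 5, 1, 6, 7, 11, 9, 10, 15, 12, 13, 14, 4]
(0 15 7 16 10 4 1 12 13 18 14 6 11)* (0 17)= (0 15 7 16 10 4 1 12 13 18 14 6 11 17)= [15, 12, 2, 3, 1, 5, 11, 16, 8, 9, 4, 17, 13, 18, 6, 7, 10, 0, 14]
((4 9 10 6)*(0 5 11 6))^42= ((0 5 11 6 4 9 10))^42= (11)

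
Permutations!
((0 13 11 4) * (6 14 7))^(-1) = (0 4 11 13)(6 7 14)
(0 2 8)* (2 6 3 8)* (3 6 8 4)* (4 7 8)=(0 4 3 7 8)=[4, 1, 2, 7, 3, 5, 6, 8, 0]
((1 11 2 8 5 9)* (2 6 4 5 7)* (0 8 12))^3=(0 2 8 12 7)(1 4)(5 11)(6 9)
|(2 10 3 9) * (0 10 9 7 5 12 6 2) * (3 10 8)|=9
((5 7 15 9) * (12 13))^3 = (5 9 15 7)(12 13)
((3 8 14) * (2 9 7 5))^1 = ((2 9 7 5)(3 8 14))^1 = (2 9 7 5)(3 8 14)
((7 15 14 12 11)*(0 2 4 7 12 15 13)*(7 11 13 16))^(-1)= (0 13 12 11 4 2)(7 16)(14 15)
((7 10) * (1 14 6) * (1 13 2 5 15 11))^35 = ((1 14 6 13 2 5 15 11)(7 10))^35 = (1 13 15 14 2 11 6 5)(7 10)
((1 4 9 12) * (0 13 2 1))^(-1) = ((0 13 2 1 4 9 12))^(-1) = (0 12 9 4 1 2 13)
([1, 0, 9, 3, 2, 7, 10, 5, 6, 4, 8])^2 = (2 4 9)(6 8 10)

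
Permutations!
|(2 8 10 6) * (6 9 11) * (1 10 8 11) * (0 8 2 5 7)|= 21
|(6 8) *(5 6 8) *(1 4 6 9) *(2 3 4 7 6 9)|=|(1 7 6 5 2 3 4 9)|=8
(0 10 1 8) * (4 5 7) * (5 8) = (0 10 1 5 7 4 8) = [10, 5, 2, 3, 8, 7, 6, 4, 0, 9, 1]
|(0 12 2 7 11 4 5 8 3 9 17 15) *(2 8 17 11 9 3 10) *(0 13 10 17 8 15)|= |(0 12 15 13 10 2 7 9 11 4 5 8 17)|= 13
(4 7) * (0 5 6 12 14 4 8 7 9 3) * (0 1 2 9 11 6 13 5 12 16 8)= (0 12 14 4 11 6 16 8 7)(1 2 9 3)(5 13)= [12, 2, 9, 1, 11, 13, 16, 0, 7, 3, 10, 6, 14, 5, 4, 15, 8]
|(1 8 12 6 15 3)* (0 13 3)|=8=|(0 13 3 1 8 12 6 15)|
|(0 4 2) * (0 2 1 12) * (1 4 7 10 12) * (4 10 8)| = 6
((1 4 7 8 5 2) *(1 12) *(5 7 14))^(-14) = (1 2 14)(4 12 5)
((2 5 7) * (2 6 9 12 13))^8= (2 5 7 6 9 12 13)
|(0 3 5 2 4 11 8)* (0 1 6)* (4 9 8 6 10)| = 11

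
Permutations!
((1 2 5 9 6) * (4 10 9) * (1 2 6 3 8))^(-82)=(1 8 3 9 10 4 5 2 6)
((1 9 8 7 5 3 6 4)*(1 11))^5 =((1 9 8 7 5 3 6 4 11))^5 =(1 3 9 6 8 4 7 11 5)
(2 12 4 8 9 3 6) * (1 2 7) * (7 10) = (1 2 12 4 8 9 3 6 10 7) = [0, 2, 12, 6, 8, 5, 10, 1, 9, 3, 7, 11, 4]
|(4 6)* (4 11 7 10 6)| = |(6 11 7 10)| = 4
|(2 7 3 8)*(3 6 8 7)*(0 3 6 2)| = |(0 3 7 2 6 8)| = 6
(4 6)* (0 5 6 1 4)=(0 5 6)(1 4)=[5, 4, 2, 3, 1, 6, 0]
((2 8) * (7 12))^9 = ((2 8)(7 12))^9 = (2 8)(7 12)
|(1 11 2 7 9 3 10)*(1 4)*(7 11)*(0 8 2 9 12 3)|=30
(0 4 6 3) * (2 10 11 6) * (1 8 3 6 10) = [4, 8, 1, 0, 2, 5, 6, 7, 3, 9, 11, 10] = (0 4 2 1 8 3)(10 11)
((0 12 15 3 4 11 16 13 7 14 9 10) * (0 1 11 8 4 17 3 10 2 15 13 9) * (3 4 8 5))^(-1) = (0 14 7 13 12)(1 10 15 2 9 16 11)(3 5 4 17)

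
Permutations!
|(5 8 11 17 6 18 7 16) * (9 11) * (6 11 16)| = 12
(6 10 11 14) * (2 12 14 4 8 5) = [0, 1, 12, 3, 8, 2, 10, 7, 5, 9, 11, 4, 14, 13, 6] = (2 12 14 6 10 11 4 8 5)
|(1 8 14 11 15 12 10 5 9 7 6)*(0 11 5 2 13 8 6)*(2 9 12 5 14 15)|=|(0 11 2 13 8 15 5 12 10 9 7)(1 6)|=22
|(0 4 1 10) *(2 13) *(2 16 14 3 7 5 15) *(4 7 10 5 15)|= 9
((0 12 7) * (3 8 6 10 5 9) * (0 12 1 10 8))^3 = (0 5)(1 9)(3 10)(6 8)(7 12)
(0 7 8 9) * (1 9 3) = (0 7 8 3 1 9) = [7, 9, 2, 1, 4, 5, 6, 8, 3, 0]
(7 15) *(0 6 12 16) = (0 6 12 16)(7 15) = [6, 1, 2, 3, 4, 5, 12, 15, 8, 9, 10, 11, 16, 13, 14, 7, 0]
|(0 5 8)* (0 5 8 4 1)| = 5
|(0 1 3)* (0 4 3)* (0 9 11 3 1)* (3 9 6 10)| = 10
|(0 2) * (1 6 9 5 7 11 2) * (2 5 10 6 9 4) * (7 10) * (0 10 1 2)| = |(0 2 10 6 4)(1 9 7 11 5)| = 5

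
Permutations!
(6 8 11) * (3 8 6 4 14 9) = [0, 1, 2, 8, 14, 5, 6, 7, 11, 3, 10, 4, 12, 13, 9] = (3 8 11 4 14 9)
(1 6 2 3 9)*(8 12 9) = (1 6 2 3 8 12 9) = [0, 6, 3, 8, 4, 5, 2, 7, 12, 1, 10, 11, 9]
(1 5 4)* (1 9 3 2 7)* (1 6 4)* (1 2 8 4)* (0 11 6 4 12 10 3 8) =(0 11 6 1 5 2 7 4 9 8 12 10 3) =[11, 5, 7, 0, 9, 2, 1, 4, 12, 8, 3, 6, 10]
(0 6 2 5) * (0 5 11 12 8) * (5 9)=(0 6 2 11 12 8)(5 9)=[6, 1, 11, 3, 4, 9, 2, 7, 0, 5, 10, 12, 8]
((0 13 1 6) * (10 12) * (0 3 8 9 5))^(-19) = ((0 13 1 6 3 8 9 5)(10 12))^(-19) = (0 8 1 5 3 13 9 6)(10 12)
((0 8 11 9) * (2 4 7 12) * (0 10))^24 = ((0 8 11 9 10)(2 4 7 12))^24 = (12)(0 10 9 11 8)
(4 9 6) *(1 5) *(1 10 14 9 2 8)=(1 5 10 14 9 6 4 2 8)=[0, 5, 8, 3, 2, 10, 4, 7, 1, 6, 14, 11, 12, 13, 9]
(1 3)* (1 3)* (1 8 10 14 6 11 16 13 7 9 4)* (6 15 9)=[0, 8, 2, 3, 1, 5, 11, 6, 10, 4, 14, 16, 12, 7, 15, 9, 13]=(1 8 10 14 15 9 4)(6 11 16 13 7)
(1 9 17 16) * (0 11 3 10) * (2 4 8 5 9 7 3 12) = (0 11 12 2 4 8 5 9 17 16 1 7 3 10) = [11, 7, 4, 10, 8, 9, 6, 3, 5, 17, 0, 12, 2, 13, 14, 15, 1, 16]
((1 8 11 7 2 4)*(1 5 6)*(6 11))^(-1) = ((1 8 6)(2 4 5 11 7))^(-1) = (1 6 8)(2 7 11 5 4)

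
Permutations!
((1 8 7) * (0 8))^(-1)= (0 1 7 8)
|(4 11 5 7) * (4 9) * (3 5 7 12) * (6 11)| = 15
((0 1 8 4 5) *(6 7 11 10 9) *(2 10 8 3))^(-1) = ((0 1 3 2 10 9 6 7 11 8 4 5))^(-1) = (0 5 4 8 11 7 6 9 10 2 3 1)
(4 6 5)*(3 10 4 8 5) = [0, 1, 2, 10, 6, 8, 3, 7, 5, 9, 4] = (3 10 4 6)(5 8)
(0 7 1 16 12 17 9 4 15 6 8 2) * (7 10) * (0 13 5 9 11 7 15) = (0 10 15 6 8 2 13 5 9 4)(1 16 12 17 11 7) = [10, 16, 13, 3, 0, 9, 8, 1, 2, 4, 15, 7, 17, 5, 14, 6, 12, 11]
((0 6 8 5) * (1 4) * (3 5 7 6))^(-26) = ((0 3 5)(1 4)(6 8 7))^(-26) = (0 3 5)(6 8 7)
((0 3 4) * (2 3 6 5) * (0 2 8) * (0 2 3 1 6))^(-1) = (1 2 8 5 6)(3 4)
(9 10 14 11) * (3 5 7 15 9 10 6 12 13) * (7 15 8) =(3 5 15 9 6 12 13)(7 8)(10 14 11) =[0, 1, 2, 5, 4, 15, 12, 8, 7, 6, 14, 10, 13, 3, 11, 9]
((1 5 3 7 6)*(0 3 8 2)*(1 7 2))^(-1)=(0 2 3)(1 8 5)(6 7)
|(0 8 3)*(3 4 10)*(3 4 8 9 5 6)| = |(0 9 5 6 3)(4 10)| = 10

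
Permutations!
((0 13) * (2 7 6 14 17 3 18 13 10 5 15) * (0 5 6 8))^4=((0 10 6 14 17 3 18 13 5 15 2 7 8))^4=(0 17 5 8 14 13 7 6 18 2 10 3 15)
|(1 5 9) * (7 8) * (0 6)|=6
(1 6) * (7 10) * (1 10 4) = (1 6 10 7 4) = [0, 6, 2, 3, 1, 5, 10, 4, 8, 9, 7]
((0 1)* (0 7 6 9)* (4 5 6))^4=(0 5 1 6 7 9 4)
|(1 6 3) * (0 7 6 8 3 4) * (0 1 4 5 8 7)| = 7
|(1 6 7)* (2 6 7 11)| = |(1 7)(2 6 11)| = 6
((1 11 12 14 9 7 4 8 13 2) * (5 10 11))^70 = (1 13 4 9 12 10)(2 8 7 14 11 5)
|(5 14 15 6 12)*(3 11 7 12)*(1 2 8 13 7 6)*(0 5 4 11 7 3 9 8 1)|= |(0 5 14 15)(1 2)(3 7 12 4 11 6 9 8 13)|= 36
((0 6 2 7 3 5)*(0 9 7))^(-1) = (0 2 6)(3 7 9 5)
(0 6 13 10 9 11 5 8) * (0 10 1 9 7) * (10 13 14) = (0 6 14 10 7)(1 9 11 5 8 13) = [6, 9, 2, 3, 4, 8, 14, 0, 13, 11, 7, 5, 12, 1, 10]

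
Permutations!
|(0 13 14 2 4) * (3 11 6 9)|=20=|(0 13 14 2 4)(3 11 6 9)|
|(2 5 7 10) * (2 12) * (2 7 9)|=|(2 5 9)(7 10 12)|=3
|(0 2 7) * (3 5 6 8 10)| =|(0 2 7)(3 5 6 8 10)| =15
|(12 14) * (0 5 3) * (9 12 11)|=12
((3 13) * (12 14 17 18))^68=((3 13)(12 14 17 18))^68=(18)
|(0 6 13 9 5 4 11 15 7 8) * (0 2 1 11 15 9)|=9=|(0 6 13)(1 11 9 5 4 15 7 8 2)|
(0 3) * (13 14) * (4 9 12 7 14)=(0 3)(4 9 12 7 14 13)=[3, 1, 2, 0, 9, 5, 6, 14, 8, 12, 10, 11, 7, 4, 13]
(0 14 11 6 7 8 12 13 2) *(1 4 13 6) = (0 14 11 1 4 13 2)(6 7 8 12) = [14, 4, 0, 3, 13, 5, 7, 8, 12, 9, 10, 1, 6, 2, 11]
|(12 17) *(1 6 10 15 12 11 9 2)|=|(1 6 10 15 12 17 11 9 2)|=9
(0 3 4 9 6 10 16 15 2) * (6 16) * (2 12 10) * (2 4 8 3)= (0 2)(3 8)(4 9 16 15 12 10 6)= [2, 1, 0, 8, 9, 5, 4, 7, 3, 16, 6, 11, 10, 13, 14, 12, 15]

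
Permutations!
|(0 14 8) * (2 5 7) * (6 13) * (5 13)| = |(0 14 8)(2 13 6 5 7)| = 15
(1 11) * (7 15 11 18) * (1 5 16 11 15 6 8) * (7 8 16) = (1 18 8)(5 7 6 16 11) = [0, 18, 2, 3, 4, 7, 16, 6, 1, 9, 10, 5, 12, 13, 14, 15, 11, 17, 8]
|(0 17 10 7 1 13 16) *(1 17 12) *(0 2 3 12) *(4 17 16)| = 10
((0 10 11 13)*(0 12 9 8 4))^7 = ((0 10 11 13 12 9 8 4))^7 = (0 4 8 9 12 13 11 10)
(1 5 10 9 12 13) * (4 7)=[0, 5, 2, 3, 7, 10, 6, 4, 8, 12, 9, 11, 13, 1]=(1 5 10 9 12 13)(4 7)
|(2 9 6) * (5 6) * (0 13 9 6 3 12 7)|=|(0 13 9 5 3 12 7)(2 6)|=14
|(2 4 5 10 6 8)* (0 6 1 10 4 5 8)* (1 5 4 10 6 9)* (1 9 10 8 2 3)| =14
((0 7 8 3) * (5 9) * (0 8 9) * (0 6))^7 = ((0 7 9 5 6)(3 8))^7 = (0 9 6 7 5)(3 8)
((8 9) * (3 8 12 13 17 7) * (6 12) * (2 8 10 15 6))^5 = (2 9 8)(3 13 15 7 12 10 17 6)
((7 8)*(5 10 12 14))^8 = (14)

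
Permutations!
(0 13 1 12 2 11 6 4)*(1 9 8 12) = (0 13 9 8 12 2 11 6 4) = [13, 1, 11, 3, 0, 5, 4, 7, 12, 8, 10, 6, 2, 9]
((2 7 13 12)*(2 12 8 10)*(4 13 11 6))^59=((2 7 11 6 4 13 8 10))^59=(2 6 8 7 4 10 11 13)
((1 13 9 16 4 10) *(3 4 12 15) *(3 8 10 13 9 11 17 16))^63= (1 4 17 15)(3 11 12 10)(8 9 13 16)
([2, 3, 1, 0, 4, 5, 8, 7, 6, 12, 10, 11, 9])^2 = (12)(0 1)(2 3)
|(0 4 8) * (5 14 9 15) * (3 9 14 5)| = |(0 4 8)(3 9 15)| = 3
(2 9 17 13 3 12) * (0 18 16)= (0 18 16)(2 9 17 13 3 12)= [18, 1, 9, 12, 4, 5, 6, 7, 8, 17, 10, 11, 2, 3, 14, 15, 0, 13, 16]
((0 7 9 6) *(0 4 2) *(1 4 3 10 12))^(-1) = (0 2 4 1 12 10 3 6 9 7)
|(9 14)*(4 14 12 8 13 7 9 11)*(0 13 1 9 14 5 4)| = 20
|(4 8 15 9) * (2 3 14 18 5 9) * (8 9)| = 14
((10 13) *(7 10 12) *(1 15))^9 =((1 15)(7 10 13 12))^9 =(1 15)(7 10 13 12)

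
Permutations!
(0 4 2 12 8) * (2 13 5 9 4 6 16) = (0 6 16 2 12 8)(4 13 5 9) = [6, 1, 12, 3, 13, 9, 16, 7, 0, 4, 10, 11, 8, 5, 14, 15, 2]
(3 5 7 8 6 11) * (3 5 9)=[0, 1, 2, 9, 4, 7, 11, 8, 6, 3, 10, 5]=(3 9)(5 7 8 6 11)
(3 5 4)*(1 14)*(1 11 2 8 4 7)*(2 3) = [0, 14, 8, 5, 2, 7, 6, 1, 4, 9, 10, 3, 12, 13, 11] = (1 14 11 3 5 7)(2 8 4)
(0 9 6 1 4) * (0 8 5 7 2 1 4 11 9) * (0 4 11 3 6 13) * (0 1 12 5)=(0 4 8)(1 3 6 11 9 13)(2 12 5 7)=[4, 3, 12, 6, 8, 7, 11, 2, 0, 13, 10, 9, 5, 1]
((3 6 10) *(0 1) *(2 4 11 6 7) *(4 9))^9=(0 1)(2 9 4 11 6 10 3 7)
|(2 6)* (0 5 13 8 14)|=10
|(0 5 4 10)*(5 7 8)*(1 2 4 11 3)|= 10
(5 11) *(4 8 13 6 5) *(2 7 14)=(2 7 14)(4 8 13 6 5 11)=[0, 1, 7, 3, 8, 11, 5, 14, 13, 9, 10, 4, 12, 6, 2]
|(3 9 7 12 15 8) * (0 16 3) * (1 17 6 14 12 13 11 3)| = 45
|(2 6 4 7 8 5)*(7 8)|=|(2 6 4 8 5)|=5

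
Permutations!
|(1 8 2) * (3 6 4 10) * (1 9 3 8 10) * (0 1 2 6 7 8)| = 21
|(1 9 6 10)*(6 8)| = |(1 9 8 6 10)| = 5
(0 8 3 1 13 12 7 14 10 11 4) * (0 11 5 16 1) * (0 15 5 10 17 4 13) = [8, 0, 2, 15, 11, 16, 6, 14, 3, 9, 10, 13, 7, 12, 17, 5, 1, 4] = (0 8 3 15 5 16 1)(4 11 13 12 7 14 17)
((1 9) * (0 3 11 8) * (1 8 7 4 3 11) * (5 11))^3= ((0 5 11 7 4 3 1 9 8))^3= (0 7 1)(3 8 11)(4 9 5)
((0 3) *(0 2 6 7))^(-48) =(0 2 7 3 6)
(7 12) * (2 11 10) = (2 11 10)(7 12) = [0, 1, 11, 3, 4, 5, 6, 12, 8, 9, 2, 10, 7]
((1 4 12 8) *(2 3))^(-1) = ((1 4 12 8)(2 3))^(-1) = (1 8 12 4)(2 3)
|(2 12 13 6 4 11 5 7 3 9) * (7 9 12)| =10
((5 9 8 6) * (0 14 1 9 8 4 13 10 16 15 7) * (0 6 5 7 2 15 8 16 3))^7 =((0 14 1 9 4 13 10 3)(2 15)(5 16 8)(6 7))^7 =(0 3 10 13 4 9 1 14)(2 15)(5 16 8)(6 7)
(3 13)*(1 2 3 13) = (13)(1 2 3) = [0, 2, 3, 1, 4, 5, 6, 7, 8, 9, 10, 11, 12, 13]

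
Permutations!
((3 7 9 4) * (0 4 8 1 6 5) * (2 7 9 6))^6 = (0 2 3 6 8)(1 4 7 9 5)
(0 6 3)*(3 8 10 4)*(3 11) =(0 6 8 10 4 11 3) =[6, 1, 2, 0, 11, 5, 8, 7, 10, 9, 4, 3]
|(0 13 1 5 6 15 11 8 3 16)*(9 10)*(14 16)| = 22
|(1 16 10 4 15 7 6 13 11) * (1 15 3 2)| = |(1 16 10 4 3 2)(6 13 11 15 7)| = 30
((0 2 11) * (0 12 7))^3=(0 12 2 7 11)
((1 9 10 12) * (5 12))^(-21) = ((1 9 10 5 12))^(-21) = (1 12 5 10 9)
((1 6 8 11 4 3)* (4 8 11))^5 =(1 3 4 8 11 6)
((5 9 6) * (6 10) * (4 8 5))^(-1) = ((4 8 5 9 10 6))^(-1) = (4 6 10 9 5 8)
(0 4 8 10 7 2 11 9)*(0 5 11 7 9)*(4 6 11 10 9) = [6, 1, 7, 3, 8, 10, 11, 2, 9, 5, 4, 0] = (0 6 11)(2 7)(4 8 9 5 10)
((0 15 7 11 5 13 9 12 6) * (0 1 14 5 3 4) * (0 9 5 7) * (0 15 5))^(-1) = ((15)(0 5 13)(1 14 7 11 3 4 9 12 6))^(-1) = (15)(0 13 5)(1 6 12 9 4 3 11 7 14)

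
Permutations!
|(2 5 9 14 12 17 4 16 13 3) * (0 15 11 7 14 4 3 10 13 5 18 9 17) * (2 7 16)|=20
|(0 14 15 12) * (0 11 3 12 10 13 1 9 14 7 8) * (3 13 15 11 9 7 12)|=18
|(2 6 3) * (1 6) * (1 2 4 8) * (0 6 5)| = 7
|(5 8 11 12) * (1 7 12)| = 6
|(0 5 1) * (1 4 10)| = |(0 5 4 10 1)| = 5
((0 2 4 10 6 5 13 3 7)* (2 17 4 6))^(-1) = (0 7 3 13 5 6 2 10 4 17)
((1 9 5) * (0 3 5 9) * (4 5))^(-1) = ((9)(0 3 4 5 1))^(-1) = (9)(0 1 5 4 3)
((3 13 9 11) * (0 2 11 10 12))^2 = (0 11 13 10)(2 3 9 12)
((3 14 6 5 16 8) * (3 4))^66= (3 5 4 6 8 14 16)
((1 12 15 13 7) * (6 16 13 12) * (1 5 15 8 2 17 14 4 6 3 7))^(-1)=(1 13 16 6 4 14 17 2 8 12 15 5 7 3)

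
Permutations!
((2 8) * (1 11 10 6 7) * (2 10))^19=(1 6 8 11 7 10 2)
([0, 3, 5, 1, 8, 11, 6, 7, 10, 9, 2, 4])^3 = (1 3)(2 4)(5 8)(10 11)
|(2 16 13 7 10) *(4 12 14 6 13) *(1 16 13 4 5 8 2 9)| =36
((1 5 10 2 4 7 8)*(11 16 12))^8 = ((1 5 10 2 4 7 8)(11 16 12))^8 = (1 5 10 2 4 7 8)(11 12 16)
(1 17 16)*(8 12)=(1 17 16)(8 12)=[0, 17, 2, 3, 4, 5, 6, 7, 12, 9, 10, 11, 8, 13, 14, 15, 1, 16]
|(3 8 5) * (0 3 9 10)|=6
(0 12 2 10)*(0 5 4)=(0 12 2 10 5 4)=[12, 1, 10, 3, 0, 4, 6, 7, 8, 9, 5, 11, 2]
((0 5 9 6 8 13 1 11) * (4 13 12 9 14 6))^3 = (0 6 9 1 5 8 4 11 14 12 13)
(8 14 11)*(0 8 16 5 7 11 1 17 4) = (0 8 14 1 17 4)(5 7 11 16) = [8, 17, 2, 3, 0, 7, 6, 11, 14, 9, 10, 16, 12, 13, 1, 15, 5, 4]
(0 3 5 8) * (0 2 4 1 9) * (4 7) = (0 3 5 8 2 7 4 1 9) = [3, 9, 7, 5, 1, 8, 6, 4, 2, 0]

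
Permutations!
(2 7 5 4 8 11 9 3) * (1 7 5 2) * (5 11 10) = (1 7 2 11 9 3)(4 8 10 5) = [0, 7, 11, 1, 8, 4, 6, 2, 10, 3, 5, 9]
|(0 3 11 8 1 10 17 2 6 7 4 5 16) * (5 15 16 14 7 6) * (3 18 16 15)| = 33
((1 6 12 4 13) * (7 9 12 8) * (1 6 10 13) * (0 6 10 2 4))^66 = (13)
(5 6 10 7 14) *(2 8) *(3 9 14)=(2 8)(3 9 14 5 6 10 7)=[0, 1, 8, 9, 4, 6, 10, 3, 2, 14, 7, 11, 12, 13, 5]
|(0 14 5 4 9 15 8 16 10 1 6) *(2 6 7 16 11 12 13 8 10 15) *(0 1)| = 12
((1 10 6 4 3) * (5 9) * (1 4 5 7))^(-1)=((1 10 6 5 9 7)(3 4))^(-1)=(1 7 9 5 6 10)(3 4)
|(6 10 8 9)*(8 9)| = 3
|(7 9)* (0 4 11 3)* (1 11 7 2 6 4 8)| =|(0 8 1 11 3)(2 6 4 7 9)| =5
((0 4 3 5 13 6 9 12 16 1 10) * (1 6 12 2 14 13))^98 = ((0 4 3 5 1 10)(2 14 13 12 16 6 9))^98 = (16)(0 3 1)(4 5 10)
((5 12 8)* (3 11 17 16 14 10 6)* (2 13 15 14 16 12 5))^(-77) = ((2 13 15 14 10 6 3 11 17 12 8))^(-77) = (17)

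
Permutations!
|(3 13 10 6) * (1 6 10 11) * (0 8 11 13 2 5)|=|(13)(0 8 11 1 6 3 2 5)|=8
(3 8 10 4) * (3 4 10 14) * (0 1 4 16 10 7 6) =[1, 4, 2, 8, 16, 5, 0, 6, 14, 9, 7, 11, 12, 13, 3, 15, 10] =(0 1 4 16 10 7 6)(3 8 14)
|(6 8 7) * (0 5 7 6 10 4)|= 10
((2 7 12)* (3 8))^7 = ((2 7 12)(3 8))^7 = (2 7 12)(3 8)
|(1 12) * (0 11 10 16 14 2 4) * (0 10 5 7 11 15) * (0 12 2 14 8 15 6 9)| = |(0 6 9)(1 2 4 10 16 8 15 12)(5 7 11)| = 24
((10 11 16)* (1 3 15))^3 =(16)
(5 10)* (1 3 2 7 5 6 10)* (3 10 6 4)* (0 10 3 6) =(0 10 4 6)(1 3 2 7 5) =[10, 3, 7, 2, 6, 1, 0, 5, 8, 9, 4]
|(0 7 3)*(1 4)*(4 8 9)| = |(0 7 3)(1 8 9 4)| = 12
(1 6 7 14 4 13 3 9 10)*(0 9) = (0 9 10 1 6 7 14 4 13 3) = [9, 6, 2, 0, 13, 5, 7, 14, 8, 10, 1, 11, 12, 3, 4]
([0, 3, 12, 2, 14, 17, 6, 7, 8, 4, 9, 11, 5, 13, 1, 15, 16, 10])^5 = [0, 17, 9, 10, 12, 14, 6, 7, 8, 2, 3, 11, 4, 13, 5, 15, 16, 1]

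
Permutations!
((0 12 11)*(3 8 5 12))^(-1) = (0 11 12 5 8 3)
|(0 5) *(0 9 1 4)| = |(0 5 9 1 4)| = 5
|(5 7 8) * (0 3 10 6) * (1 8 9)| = |(0 3 10 6)(1 8 5 7 9)| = 20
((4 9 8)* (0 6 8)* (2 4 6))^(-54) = ((0 2 4 9)(6 8))^(-54) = (0 4)(2 9)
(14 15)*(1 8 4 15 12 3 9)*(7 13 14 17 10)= [0, 8, 2, 9, 15, 5, 6, 13, 4, 1, 7, 11, 3, 14, 12, 17, 16, 10]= (1 8 4 15 17 10 7 13 14 12 3 9)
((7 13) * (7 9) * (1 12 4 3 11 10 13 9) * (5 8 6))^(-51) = ((1 12 4 3 11 10 13)(5 8 6)(7 9))^(-51) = (1 10 3 12 13 11 4)(7 9)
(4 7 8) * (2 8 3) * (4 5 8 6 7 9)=(2 6 7 3)(4 9)(5 8)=[0, 1, 6, 2, 9, 8, 7, 3, 5, 4]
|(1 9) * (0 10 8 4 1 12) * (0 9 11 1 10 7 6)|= |(0 7 6)(1 11)(4 10 8)(9 12)|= 6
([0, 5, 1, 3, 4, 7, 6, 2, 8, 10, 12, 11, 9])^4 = [0, 1, 2, 3, 4, 5, 6, 7, 8, 10, 12, 11, 9]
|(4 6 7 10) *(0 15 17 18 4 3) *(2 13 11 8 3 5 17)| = 7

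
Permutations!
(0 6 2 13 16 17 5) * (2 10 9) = (0 6 10 9 2 13 16 17 5) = [6, 1, 13, 3, 4, 0, 10, 7, 8, 2, 9, 11, 12, 16, 14, 15, 17, 5]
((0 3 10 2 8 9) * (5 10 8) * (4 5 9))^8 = ((0 3 8 4 5 10 2 9))^8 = (10)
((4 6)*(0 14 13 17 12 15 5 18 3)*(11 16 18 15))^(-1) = (0 3 18 16 11 12 17 13 14)(4 6)(5 15)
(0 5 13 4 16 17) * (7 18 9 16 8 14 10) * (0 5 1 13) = (0 1 13 4 8 14 10 7 18 9 16 17 5) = [1, 13, 2, 3, 8, 0, 6, 18, 14, 16, 7, 11, 12, 4, 10, 15, 17, 5, 9]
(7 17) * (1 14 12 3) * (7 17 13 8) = (17)(1 14 12 3)(7 13 8) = [0, 14, 2, 1, 4, 5, 6, 13, 7, 9, 10, 11, 3, 8, 12, 15, 16, 17]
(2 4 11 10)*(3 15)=(2 4 11 10)(3 15)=[0, 1, 4, 15, 11, 5, 6, 7, 8, 9, 2, 10, 12, 13, 14, 3]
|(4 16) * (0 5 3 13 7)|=10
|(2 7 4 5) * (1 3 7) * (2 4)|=|(1 3 7 2)(4 5)|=4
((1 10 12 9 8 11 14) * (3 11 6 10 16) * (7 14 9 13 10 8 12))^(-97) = ((1 16 3 11 9 12 13 10 7 14)(6 8))^(-97) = (1 11 13 14 3 12 7 16 9 10)(6 8)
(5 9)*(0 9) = (0 9 5) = [9, 1, 2, 3, 4, 0, 6, 7, 8, 5]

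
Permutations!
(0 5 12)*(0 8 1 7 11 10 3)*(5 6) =(0 6 5 12 8 1 7 11 10 3) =[6, 7, 2, 0, 4, 12, 5, 11, 1, 9, 3, 10, 8]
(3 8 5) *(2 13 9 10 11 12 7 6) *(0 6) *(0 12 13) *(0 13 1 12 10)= (0 6 2 13 9)(1 12 7 10 11)(3 8 5)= [6, 12, 13, 8, 4, 3, 2, 10, 5, 0, 11, 1, 7, 9]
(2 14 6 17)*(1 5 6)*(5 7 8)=(1 7 8 5 6 17 2 14)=[0, 7, 14, 3, 4, 6, 17, 8, 5, 9, 10, 11, 12, 13, 1, 15, 16, 2]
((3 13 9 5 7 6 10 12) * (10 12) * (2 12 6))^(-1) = (2 7 5 9 13 3 12)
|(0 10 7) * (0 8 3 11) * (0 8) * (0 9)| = 12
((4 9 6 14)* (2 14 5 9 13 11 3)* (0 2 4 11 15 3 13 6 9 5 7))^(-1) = (0 7 6 4 3 15 13 11 14 2)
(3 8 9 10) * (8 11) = (3 11 8 9 10) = [0, 1, 2, 11, 4, 5, 6, 7, 9, 10, 3, 8]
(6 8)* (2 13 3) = [0, 1, 13, 2, 4, 5, 8, 7, 6, 9, 10, 11, 12, 3] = (2 13 3)(6 8)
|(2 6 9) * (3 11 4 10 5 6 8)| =9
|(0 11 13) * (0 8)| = |(0 11 13 8)| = 4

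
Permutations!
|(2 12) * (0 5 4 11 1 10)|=|(0 5 4 11 1 10)(2 12)|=6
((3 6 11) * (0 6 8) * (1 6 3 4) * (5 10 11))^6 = (11)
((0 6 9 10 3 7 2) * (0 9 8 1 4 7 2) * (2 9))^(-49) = ((0 6 8 1 4 7)(3 9 10))^(-49) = (0 7 4 1 8 6)(3 10 9)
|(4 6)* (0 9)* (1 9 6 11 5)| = 7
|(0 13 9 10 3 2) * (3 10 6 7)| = 7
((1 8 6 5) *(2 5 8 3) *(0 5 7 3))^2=(8)(0 1 5)(2 3 7)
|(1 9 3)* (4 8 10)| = 3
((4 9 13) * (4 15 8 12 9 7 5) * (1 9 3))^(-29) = (1 3 12 8 15 13 9)(4 7 5)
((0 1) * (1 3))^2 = (0 1 3)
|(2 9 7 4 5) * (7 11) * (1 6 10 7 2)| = |(1 6 10 7 4 5)(2 9 11)| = 6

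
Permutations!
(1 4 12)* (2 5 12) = (1 4 2 5 12) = [0, 4, 5, 3, 2, 12, 6, 7, 8, 9, 10, 11, 1]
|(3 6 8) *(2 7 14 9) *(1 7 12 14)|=12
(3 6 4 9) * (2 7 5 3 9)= [0, 1, 7, 6, 2, 3, 4, 5, 8, 9]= (9)(2 7 5 3 6 4)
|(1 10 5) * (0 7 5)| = |(0 7 5 1 10)| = 5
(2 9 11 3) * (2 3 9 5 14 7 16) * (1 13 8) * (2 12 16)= (1 13 8)(2 5 14 7)(9 11)(12 16)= [0, 13, 5, 3, 4, 14, 6, 2, 1, 11, 10, 9, 16, 8, 7, 15, 12]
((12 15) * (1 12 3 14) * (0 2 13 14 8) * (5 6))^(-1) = (0 8 3 15 12 1 14 13 2)(5 6)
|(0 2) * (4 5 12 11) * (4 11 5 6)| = |(0 2)(4 6)(5 12)| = 2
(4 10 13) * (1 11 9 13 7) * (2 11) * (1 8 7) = (1 2 11 9 13 4 10)(7 8) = [0, 2, 11, 3, 10, 5, 6, 8, 7, 13, 1, 9, 12, 4]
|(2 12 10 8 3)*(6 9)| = 10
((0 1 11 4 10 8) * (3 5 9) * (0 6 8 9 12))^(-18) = (12)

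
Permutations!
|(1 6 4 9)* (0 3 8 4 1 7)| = |(0 3 8 4 9 7)(1 6)| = 6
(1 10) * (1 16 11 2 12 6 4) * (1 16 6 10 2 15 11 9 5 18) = (1 2 12 10 6 4 16 9 5 18)(11 15) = [0, 2, 12, 3, 16, 18, 4, 7, 8, 5, 6, 15, 10, 13, 14, 11, 9, 17, 1]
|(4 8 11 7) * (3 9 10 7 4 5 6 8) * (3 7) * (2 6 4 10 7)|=10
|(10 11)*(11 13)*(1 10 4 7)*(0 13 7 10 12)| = 8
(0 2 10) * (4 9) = [2, 1, 10, 3, 9, 5, 6, 7, 8, 4, 0] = (0 2 10)(4 9)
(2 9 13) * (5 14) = (2 9 13)(5 14) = [0, 1, 9, 3, 4, 14, 6, 7, 8, 13, 10, 11, 12, 2, 5]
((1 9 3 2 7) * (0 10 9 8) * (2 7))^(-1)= (0 8 1 7 3 9 10)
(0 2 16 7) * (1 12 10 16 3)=(0 2 3 1 12 10 16 7)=[2, 12, 3, 1, 4, 5, 6, 0, 8, 9, 16, 11, 10, 13, 14, 15, 7]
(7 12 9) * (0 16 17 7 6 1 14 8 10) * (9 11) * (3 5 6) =(0 16 17 7 12 11 9 3 5 6 1 14 8 10) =[16, 14, 2, 5, 4, 6, 1, 12, 10, 3, 0, 9, 11, 13, 8, 15, 17, 7]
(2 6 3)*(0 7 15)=(0 7 15)(2 6 3)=[7, 1, 6, 2, 4, 5, 3, 15, 8, 9, 10, 11, 12, 13, 14, 0]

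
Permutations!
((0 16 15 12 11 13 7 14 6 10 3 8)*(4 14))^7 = (0 4 16 14 15 6 12 10 11 3 13 8 7)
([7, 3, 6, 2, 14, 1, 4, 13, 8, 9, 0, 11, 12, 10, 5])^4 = [0, 4, 5, 14, 3, 6, 1, 7, 8, 9, 10, 11, 12, 13, 2]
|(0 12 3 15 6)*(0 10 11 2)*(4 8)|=|(0 12 3 15 6 10 11 2)(4 8)|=8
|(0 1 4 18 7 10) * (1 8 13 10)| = 4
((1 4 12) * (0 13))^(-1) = (0 13)(1 12 4)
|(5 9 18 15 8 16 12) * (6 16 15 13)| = |(5 9 18 13 6 16 12)(8 15)| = 14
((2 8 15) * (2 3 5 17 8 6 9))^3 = (3 8 5 15 17)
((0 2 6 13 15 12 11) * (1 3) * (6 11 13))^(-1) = (0 11 2)(1 3)(12 15 13)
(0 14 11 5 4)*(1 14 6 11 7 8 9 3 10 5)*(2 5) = (0 6 11 1 14 7 8 9 3 10 2 5 4) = [6, 14, 5, 10, 0, 4, 11, 8, 9, 3, 2, 1, 12, 13, 7]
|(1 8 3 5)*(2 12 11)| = 12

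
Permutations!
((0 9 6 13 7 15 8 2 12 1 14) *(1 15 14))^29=(0 14 7 13 6 9)(2 12 15 8)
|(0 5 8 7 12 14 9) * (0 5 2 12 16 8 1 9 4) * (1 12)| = |(0 2 1 9 5 12 14 4)(7 16 8)| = 24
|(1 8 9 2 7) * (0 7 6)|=7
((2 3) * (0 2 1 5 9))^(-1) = ((0 2 3 1 5 9))^(-1) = (0 9 5 1 3 2)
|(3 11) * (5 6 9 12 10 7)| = 6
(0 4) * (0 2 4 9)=(0 9)(2 4)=[9, 1, 4, 3, 2, 5, 6, 7, 8, 0]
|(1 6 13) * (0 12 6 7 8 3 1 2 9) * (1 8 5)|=6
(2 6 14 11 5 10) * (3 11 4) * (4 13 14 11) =(2 6 11 5 10)(3 4)(13 14) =[0, 1, 6, 4, 3, 10, 11, 7, 8, 9, 2, 5, 12, 14, 13]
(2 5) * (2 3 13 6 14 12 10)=[0, 1, 5, 13, 4, 3, 14, 7, 8, 9, 2, 11, 10, 6, 12]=(2 5 3 13 6 14 12 10)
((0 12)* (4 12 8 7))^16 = (0 8 7 4 12)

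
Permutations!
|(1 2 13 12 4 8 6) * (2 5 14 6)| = 20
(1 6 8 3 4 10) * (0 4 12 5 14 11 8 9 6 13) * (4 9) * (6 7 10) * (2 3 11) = (0 9 7 10 1 13)(2 3 12 5 14)(4 6)(8 11) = [9, 13, 3, 12, 6, 14, 4, 10, 11, 7, 1, 8, 5, 0, 2]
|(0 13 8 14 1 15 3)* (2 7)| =|(0 13 8 14 1 15 3)(2 7)| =14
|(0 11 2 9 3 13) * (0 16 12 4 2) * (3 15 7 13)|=8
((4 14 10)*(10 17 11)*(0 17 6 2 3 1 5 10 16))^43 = (0 16 11 17)(1 4 2 5 14 3 10 6)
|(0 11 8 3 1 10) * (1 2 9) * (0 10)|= 7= |(0 11 8 3 2 9 1)|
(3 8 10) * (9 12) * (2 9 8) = [0, 1, 9, 2, 4, 5, 6, 7, 10, 12, 3, 11, 8] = (2 9 12 8 10 3)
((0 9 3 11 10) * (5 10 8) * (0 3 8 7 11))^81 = (0 5)(3 8)(7 11)(9 10)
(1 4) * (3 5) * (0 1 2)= (0 1 4 2)(3 5)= [1, 4, 0, 5, 2, 3]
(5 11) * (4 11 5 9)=[0, 1, 2, 3, 11, 5, 6, 7, 8, 4, 10, 9]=(4 11 9)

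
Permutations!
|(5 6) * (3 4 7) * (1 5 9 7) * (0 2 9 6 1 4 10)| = 6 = |(0 2 9 7 3 10)(1 5)|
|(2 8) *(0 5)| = |(0 5)(2 8)| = 2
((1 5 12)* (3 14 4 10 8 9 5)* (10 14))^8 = ((1 3 10 8 9 5 12)(4 14))^8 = (14)(1 3 10 8 9 5 12)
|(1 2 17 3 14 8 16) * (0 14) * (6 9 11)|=|(0 14 8 16 1 2 17 3)(6 9 11)|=24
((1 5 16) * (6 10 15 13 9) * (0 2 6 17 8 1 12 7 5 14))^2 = ((0 2 6 10 15 13 9 17 8 1 14)(5 16 12 7))^2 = (0 6 15 9 8 14 2 10 13 17 1)(5 12)(7 16)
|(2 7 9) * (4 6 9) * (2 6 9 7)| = |(4 9 6 7)| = 4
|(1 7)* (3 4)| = 2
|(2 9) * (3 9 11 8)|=|(2 11 8 3 9)|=5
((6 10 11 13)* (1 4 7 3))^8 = ((1 4 7 3)(6 10 11 13))^8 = (13)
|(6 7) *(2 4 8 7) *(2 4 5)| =|(2 5)(4 8 7 6)| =4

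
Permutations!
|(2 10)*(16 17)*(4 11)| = |(2 10)(4 11)(16 17)| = 2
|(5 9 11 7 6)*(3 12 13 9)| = 8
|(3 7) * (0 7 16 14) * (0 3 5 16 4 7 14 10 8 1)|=10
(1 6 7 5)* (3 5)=(1 6 7 3 5)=[0, 6, 2, 5, 4, 1, 7, 3]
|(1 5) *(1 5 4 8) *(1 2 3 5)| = |(1 4 8 2 3 5)| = 6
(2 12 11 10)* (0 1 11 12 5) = (12)(0 1 11 10 2 5) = [1, 11, 5, 3, 4, 0, 6, 7, 8, 9, 2, 10, 12]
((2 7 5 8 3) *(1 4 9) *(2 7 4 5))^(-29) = (1 3 4 5 7 9 8 2) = ((1 5 8 3 7 2 4 9))^(-29)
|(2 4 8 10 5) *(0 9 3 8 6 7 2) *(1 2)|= 30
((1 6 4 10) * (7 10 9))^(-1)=((1 6 4 9 7 10))^(-1)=(1 10 7 9 4 6)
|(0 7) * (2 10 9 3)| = 4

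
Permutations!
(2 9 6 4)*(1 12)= (1 12)(2 9 6 4)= [0, 12, 9, 3, 2, 5, 4, 7, 8, 6, 10, 11, 1]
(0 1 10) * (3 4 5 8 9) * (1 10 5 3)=(0 10)(1 5 8 9)(3 4)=[10, 5, 2, 4, 3, 8, 6, 7, 9, 1, 0]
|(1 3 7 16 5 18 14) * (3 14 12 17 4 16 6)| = 6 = |(1 14)(3 7 6)(4 16 5 18 12 17)|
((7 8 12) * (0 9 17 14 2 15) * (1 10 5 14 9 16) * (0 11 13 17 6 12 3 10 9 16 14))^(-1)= ((0 14 2 15 11 13 17 16 1 9 6 12 7 8 3 10 5))^(-1)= (0 5 10 3 8 7 12 6 9 1 16 17 13 11 15 2 14)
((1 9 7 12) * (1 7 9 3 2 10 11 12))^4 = ((1 3 2 10 11 12 7))^4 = (1 11 3 12 2 7 10)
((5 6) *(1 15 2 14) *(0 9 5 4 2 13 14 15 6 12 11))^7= (15)(0 5 11 9 12)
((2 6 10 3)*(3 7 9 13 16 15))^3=((2 6 10 7 9 13 16 15 3))^3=(2 7 16)(3 10 13)(6 9 15)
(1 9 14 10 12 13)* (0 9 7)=(0 9 14 10 12 13 1 7)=[9, 7, 2, 3, 4, 5, 6, 0, 8, 14, 12, 11, 13, 1, 10]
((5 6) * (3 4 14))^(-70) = ((3 4 14)(5 6))^(-70) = (3 14 4)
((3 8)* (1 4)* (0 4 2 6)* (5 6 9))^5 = (0 5 2 4 6 9 1)(3 8)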